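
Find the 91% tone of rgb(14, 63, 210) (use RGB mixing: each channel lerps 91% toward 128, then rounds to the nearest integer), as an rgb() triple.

rgb(118, 122, 135)

Per channel, c → c + 0.91(128 − c):
  R: 14 + 0.91×(128−14) = 14 + 103.74 = 117.74 → 118
  G: 63 + 0.91×(128−63) = 63 + 59.15 = 122.15 → 122
  B: 210 + 0.91×(128−210) = 210 − 74.62 = 135.38 → 135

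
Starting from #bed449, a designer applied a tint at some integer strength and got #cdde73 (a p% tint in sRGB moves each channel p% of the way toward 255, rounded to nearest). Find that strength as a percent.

#bed449 is rgb(190, 212, 73); #cdde73 is rgb(205, 222, 115).
On the B channel (widest range): 115 ≈ 73 + (p/100)(255 − 73), so p ≈ 100×(115 − 73)/(255 − 73) = 4200/182 = 23.08.
p = 23 reproduces all three channels after rounding.

23%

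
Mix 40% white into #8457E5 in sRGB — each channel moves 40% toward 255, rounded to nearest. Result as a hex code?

#B59AEF

#8457E5 is rgb(132, 87, 229).
A 40% tint moves each channel 40% toward 255:
  R: 132 + 0.4×(255−132) = 132 + 49.2 = 181.2 → 181
  G: 87 + 67.2 = 154.2 → 154
  B: 229 + 10.4 = 239.4 → 239
rgb(181, 154, 239) = #B59AEF.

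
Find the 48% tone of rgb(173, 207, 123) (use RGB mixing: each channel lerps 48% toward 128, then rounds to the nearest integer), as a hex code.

#97A97D

Lerp each channel 48% toward 128:
  R: 173 + 0.48×(128−173) = 173 − 21.6 = 151.4 → 151
  G: 207 + 0.48×(128−207) = 207 − 37.92 = 169.08 → 169
  B: 123 + 2.4 = 125.4 → 125
rgb(151, 169, 125) = #97A97D.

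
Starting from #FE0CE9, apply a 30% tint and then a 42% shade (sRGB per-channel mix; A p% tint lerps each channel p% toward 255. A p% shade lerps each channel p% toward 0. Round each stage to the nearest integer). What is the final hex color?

#93318B

#FE0CE9 is rgb(254, 12, 233).
Per channel, c → c + 0.3(255 − c):
  R: 254 + 0.3×(255−254) = 254 + 0.3 = 254.3 → 254
  G: 12 + 0.3×(255−12) = 12 + 72.9 = 84.9 → 85
  B: 233 + 0.3×(255−233) = 233 + 6.6 = 239.6 → 240
After the tint: rgb(254, 85, 240) = #FE55F0.
Per channel, c → c + 0.42(0 − c):
  R: 254 + 0.42×(0−254) = 254 − 106.68 = 147.32 → 147
  G: 85 − 35.7 = 49.3 → 49
  B: 240 − 100.8 = 139.2 → 139
rgb(147, 49, 139) = #93318B.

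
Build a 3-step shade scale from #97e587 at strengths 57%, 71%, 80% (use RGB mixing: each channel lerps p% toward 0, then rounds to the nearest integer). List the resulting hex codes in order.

#97e587 is rgb(151, 229, 135).
57%: (151 − 86.07 = 64.93→65, 229 − 130.53 = 98.47→98, 135 − 76.95 = 58.05→58) → #41623a
71%: (151 − 107.21 = 43.79→44, 229 − 162.59 = 66.41→66, 135 − 95.85 = 39.15→39) → #2c4227
80%: (151 − 120.8 = 30.2→30, 229 − 183.2 = 45.8→46, 135 − 108 = 27→27) → #1e2e1b

#41623a, #2c4227, #1e2e1b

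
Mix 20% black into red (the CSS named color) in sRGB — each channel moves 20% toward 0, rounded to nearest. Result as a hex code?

#CC0000

CSS red is rgb(255, 0, 0).
Per channel, c → c + 0.2(0 − c):
  R: 255 − 51 = 204 → 204
  G: 0 + 0.2×(0−0) = 0 + 0 = 0 → 0
  B: 0 + 0 = 0 → 0
rgb(204, 0, 0) = #CC0000.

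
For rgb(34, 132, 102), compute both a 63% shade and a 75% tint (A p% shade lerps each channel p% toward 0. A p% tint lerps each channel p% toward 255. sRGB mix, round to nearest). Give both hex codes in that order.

63% shade:
  R: 34 − 21.42 = 12.58 → 13
  G: 132 − 83.16 = 48.84 → 49
  B: 102 + 0.63×(0−102) = 102 − 64.26 = 37.74 → 38
  → #0D3126
75% tint:
  R: 34 + 0.75×(255−34) = 34 + 165.75 = 199.75 → 200
  G: 132 + 92.25 = 224.25 → 224
  B: 102 + 0.75×(255−102) = 102 + 114.75 = 216.75 → 217
  → #C8E0D9

#0D3126, #C8E0D9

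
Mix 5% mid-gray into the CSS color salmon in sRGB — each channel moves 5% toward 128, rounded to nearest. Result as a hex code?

CSS salmon is rgb(250, 128, 114).
A 5% tone moves each channel 5% toward 128:
  R: 250 − 6.1 = 243.9 → 244
  G: 128 + 0 = 128 → 128
  B: 114 + 0.7 = 114.7 → 115
rgb(244, 128, 115) = #f48073.

#f48073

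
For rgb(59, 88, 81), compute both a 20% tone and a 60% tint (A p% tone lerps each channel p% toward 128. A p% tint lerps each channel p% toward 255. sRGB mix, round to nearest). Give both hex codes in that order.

20% tone:
  R: 59 + 0.2×(128−59) = 59 + 13.8 = 72.8 → 73
  G: 88 + 0.2×(128−88) = 88 + 8 = 96 → 96
  B: 81 + 9.4 = 90.4 → 90
  → #49605A
60% tint:
  R: 59 + 0.6×(255−59) = 59 + 117.6 = 176.6 → 177
  G: 88 + 0.6×(255−88) = 88 + 100.2 = 188.2 → 188
  B: 81 + 104.4 = 185.4 → 185
  → #B1BCB9

#49605A, #B1BCB9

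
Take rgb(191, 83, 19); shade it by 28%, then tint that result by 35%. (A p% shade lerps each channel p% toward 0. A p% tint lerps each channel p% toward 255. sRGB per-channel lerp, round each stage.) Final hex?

#B38062

Per channel, c → c + 0.28(0 − c):
  R: 191 + 0.28×(0−191) = 191 − 53.48 = 137.52 → 138
  G: 83 − 23.24 = 59.76 → 60
  B: 19 + 0.28×(0−19) = 19 − 5.32 = 13.68 → 14
After the shade: rgb(138, 60, 14) = #8A3C0E.
Per channel, c → c + 0.35(255 − c):
  R: 138 + 0.35×(255−138) = 138 + 40.95 = 178.95 → 179
  G: 60 + 68.25 = 128.25 → 128
  B: 14 + 84.35 = 98.35 → 98
rgb(179, 128, 98) = #B38062.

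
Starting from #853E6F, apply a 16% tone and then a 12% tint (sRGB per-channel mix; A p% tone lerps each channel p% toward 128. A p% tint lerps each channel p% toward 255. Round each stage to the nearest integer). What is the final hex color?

#935F83

#853E6F is rgb(133, 62, 111).
Lerp each channel 16% toward 128:
  R: 133 + 0.16×(128−133) = 133 − 0.8 = 132.2 → 132
  G: 62 + 0.16×(128−62) = 62 + 10.56 = 72.56 → 73
  B: 111 + 2.72 = 113.72 → 114
After the tone: rgb(132, 73, 114) = #844972.
Per channel, c → c + 0.12(255 − c):
  R: 132 + 14.76 = 146.76 → 147
  G: 73 + 0.12×(255−73) = 73 + 21.84 = 94.84 → 95
  B: 114 + 16.92 = 130.92 → 131
rgb(147, 95, 131) = #935F83.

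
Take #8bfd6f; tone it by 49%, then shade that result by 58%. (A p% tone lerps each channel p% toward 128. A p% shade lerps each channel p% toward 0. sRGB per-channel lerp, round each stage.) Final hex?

#8bfd6f is rgb(139, 253, 111).
Per channel, c → c + 0.49(128 − c):
  R: 139 + 0.49×(128−139) = 139 − 5.39 = 133.61 → 134
  G: 253 + 0.49×(128−253) = 253 − 61.25 = 191.75 → 192
  B: 111 + 8.33 = 119.33 → 119
After the tone: rgb(134, 192, 119) = #86c077.
A 58% shade moves each channel 58% toward 0:
  R: 134 + 0.58×(0−134) = 134 − 77.72 = 56.28 → 56
  G: 192 + 0.58×(0−192) = 192 − 111.36 = 80.64 → 81
  B: 119 + 0.58×(0−119) = 119 − 69.02 = 49.98 → 50
rgb(56, 81, 50) = #385132.

#385132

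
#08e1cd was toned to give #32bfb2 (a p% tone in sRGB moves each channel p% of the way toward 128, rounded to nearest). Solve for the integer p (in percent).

35%

#08e1cd is rgb(8, 225, 205); #32bfb2 is rgb(50, 191, 178).
On the R channel (widest range): 50 ≈ 8 + (p/100)(128 − 8), so p ≈ 100×(50 − 8)/(128 − 8) = 4200/120 = 35.00.
p = 35 reproduces all three channels after rounding.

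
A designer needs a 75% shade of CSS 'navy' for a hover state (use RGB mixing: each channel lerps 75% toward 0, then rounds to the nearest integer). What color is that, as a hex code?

#000020

CSS navy is rgb(0, 0, 128).
Per channel, c → c + 0.75(0 − c):
  R: 0 + 0 = 0 → 0
  G: 0 + 0.75×(0−0) = 0 + 0 = 0 → 0
  B: 128 − 96 = 32 → 32
rgb(0, 0, 32) = #000020.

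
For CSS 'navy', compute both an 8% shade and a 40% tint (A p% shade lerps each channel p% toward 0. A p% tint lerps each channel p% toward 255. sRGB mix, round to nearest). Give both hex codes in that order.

CSS navy is rgb(0, 0, 128).
8% shade:
  R: 0 + 0 = 0 → 0
  G: 0 + 0.08×(0−0) = 0 + 0 = 0 → 0
  B: 128 − 10.24 = 117.76 → 118
  → #000076
40% tint:
  R: 0 + 0.4×(255−0) = 0 + 102 = 102 → 102
  G: 0 + 0.4×(255−0) = 0 + 102 = 102 → 102
  B: 128 + 0.4×(255−128) = 128 + 50.8 = 178.8 → 179
  → #6666B3

#000076, #6666B3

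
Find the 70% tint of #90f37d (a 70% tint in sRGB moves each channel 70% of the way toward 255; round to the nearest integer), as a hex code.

#90f37d is rgb(144, 243, 125).
A 70% tint moves each channel 70% toward 255:
  R: 144 + 77.7 = 221.7 → 222
  G: 243 + 8.4 = 251.4 → 251
  B: 125 + 0.7×(255−125) = 125 + 91 = 216 → 216
rgb(222, 251, 216) = #defbd8.

#defbd8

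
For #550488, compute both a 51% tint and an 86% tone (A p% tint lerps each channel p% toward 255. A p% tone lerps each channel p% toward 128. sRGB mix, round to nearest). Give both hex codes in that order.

#AC84C5, #7A6F81

#550488 is rgb(85, 4, 136).
51% tint:
  R: 85 + 0.51×(255−85) = 85 + 86.7 = 171.7 → 172
  G: 4 + 0.51×(255−4) = 4 + 128.01 = 132.01 → 132
  B: 136 + 0.51×(255−136) = 136 + 60.69 = 196.69 → 197
  → #AC84C5
86% tone:
  R: 85 + 0.86×(128−85) = 85 + 36.98 = 121.98 → 122
  G: 4 + 106.64 = 110.64 → 111
  B: 136 + 0.86×(128−136) = 136 − 6.88 = 129.12 → 129
  → #7A6F81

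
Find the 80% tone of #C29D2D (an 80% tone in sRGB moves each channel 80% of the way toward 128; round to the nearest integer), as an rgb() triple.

#C29D2D is rgb(194, 157, 45).
Per channel, c → c + 0.8(128 − c):
  R: 194 + 0.8×(128−194) = 194 − 52.8 = 141.2 → 141
  G: 157 + 0.8×(128−157) = 157 − 23.2 = 133.8 → 134
  B: 45 + 0.8×(128−45) = 45 + 66.4 = 111.4 → 111

rgb(141, 134, 111)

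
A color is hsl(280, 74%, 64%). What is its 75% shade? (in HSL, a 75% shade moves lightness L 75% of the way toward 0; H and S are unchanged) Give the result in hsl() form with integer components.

hsl(280, 74%, 16%)

L moves 75% from 64 toward 0: 64 − 48 = 16 → 16.
H and S are unchanged.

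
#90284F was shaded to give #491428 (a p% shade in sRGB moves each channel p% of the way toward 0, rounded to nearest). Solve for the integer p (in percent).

49%

#90284F is rgb(144, 40, 79); #491428 is rgb(73, 20, 40).
On the R channel (widest range): 73 ≈ 144 + (p/100)(0 − 144), so p ≈ 100×(73 − 144)/(0 − 144) = -7100/-144 = 49.31.
p = 49 reproduces all three channels after rounding.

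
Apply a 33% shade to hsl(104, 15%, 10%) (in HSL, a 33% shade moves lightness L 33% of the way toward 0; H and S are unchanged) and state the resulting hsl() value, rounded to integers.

L moves 33% from 10 toward 0: 10 − 3.3 = 6.7 → 7.
H and S are unchanged.

hsl(104, 15%, 7%)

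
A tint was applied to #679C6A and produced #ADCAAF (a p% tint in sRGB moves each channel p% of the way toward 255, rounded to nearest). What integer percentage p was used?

46%

#679C6A is rgb(103, 156, 106); #ADCAAF is rgb(173, 202, 175).
On the R channel (widest range): 173 ≈ 103 + (p/100)(255 − 103), so p ≈ 100×(173 − 103)/(255 − 103) = 7000/152 = 46.05.
p = 46 reproduces all three channels after rounding.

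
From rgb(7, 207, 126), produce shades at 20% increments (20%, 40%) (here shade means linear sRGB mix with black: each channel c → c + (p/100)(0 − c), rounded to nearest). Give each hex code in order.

20%: (7 − 1.4 = 5.6→6, 207 − 41.4 = 165.6→166, 126 − 25.2 = 100.8→101) → #06a665
40%: (7 − 2.8 = 4.2→4, 207 − 82.8 = 124.2→124, 126 − 50.4 = 75.6→76) → #047c4c

#06a665, #047c4c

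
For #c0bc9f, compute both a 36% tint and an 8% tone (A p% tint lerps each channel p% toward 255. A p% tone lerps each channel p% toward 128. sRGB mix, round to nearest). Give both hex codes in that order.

#c0bc9f is rgb(192, 188, 159).
36% tint:
  R: 192 + 22.68 = 214.68 → 215
  G: 188 + 24.12 = 212.12 → 212
  B: 159 + 0.36×(255−159) = 159 + 34.56 = 193.56 → 194
  → #d7d4c2
8% tone:
  R: 192 − 5.12 = 186.88 → 187
  G: 188 + 0.08×(128−188) = 188 − 4.8 = 183.2 → 183
  B: 159 − 2.48 = 156.52 → 157
  → #bbb79d

#d7d4c2, #bbb79d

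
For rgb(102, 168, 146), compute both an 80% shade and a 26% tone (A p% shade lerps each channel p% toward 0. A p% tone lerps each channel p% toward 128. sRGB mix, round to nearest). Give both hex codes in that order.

#14221d, #6d9e8d

80% shade:
  R: 102 + 0.8×(0−102) = 102 − 81.6 = 20.4 → 20
  G: 168 + 0.8×(0−168) = 168 − 134.4 = 33.6 → 34
  B: 146 − 116.8 = 29.2 → 29
  → #14221d
26% tone:
  R: 102 + 6.76 = 108.76 → 109
  G: 168 + 0.26×(128−168) = 168 − 10.4 = 157.6 → 158
  B: 146 − 4.68 = 141.32 → 141
  → #6d9e8d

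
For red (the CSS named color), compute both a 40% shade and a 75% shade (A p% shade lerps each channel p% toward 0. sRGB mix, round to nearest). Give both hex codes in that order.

#990000, #400000

CSS red is rgb(255, 0, 0).
40% shade:
  R: 255 + 0.4×(0−255) = 255 − 102 = 153 → 153
  G: 0 + 0 = 0 → 0
  B: 0 + 0.4×(0−0) = 0 + 0 = 0 → 0
  → #990000
75% shade:
  R: 255 + 0.75×(0−255) = 255 − 191.25 = 63.75 → 64
  G: 0 + 0 = 0 → 0
  B: 0 + 0 = 0 → 0
  → #400000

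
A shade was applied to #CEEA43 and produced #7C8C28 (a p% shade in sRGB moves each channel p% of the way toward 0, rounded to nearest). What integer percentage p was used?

40%

#CEEA43 is rgb(206, 234, 67); #7C8C28 is rgb(124, 140, 40).
On the G channel (widest range): 140 ≈ 234 + (p/100)(0 − 234), so p ≈ 100×(140 − 234)/(0 − 234) = -9400/-234 = 40.17.
p = 40 reproduces all three channels after rounding.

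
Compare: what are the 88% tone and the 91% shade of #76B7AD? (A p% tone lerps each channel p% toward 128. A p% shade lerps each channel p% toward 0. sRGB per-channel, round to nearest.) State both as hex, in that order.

#7F8785, #0B1010

#76B7AD is rgb(118, 183, 173).
88% tone:
  R: 118 + 8.8 = 126.8 → 127
  G: 183 − 48.4 = 134.6 → 135
  B: 173 + 0.88×(128−173) = 173 − 39.6 = 133.4 → 133
  → #7F8785
91% shade:
  R: 118 + 0.91×(0−118) = 118 − 107.38 = 10.62 → 11
  G: 183 + 0.91×(0−183) = 183 − 166.53 = 16.47 → 16
  B: 173 + 0.91×(0−173) = 173 − 157.43 = 15.57 → 16
  → #0B1010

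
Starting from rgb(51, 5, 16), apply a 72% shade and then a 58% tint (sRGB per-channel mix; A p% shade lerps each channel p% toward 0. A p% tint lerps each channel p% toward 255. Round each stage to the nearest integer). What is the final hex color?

#9A9496

A 72% shade moves each channel 72% toward 0:
  R: 51 + 0.72×(0−51) = 51 − 36.72 = 14.28 → 14
  G: 5 + 0.72×(0−5) = 5 − 3.6 = 1.4 → 1
  B: 16 + 0.72×(0−16) = 16 − 11.52 = 4.48 → 4
After the shade: rgb(14, 1, 4) = #0E0104.
Per channel, c → c + 0.58(255 − c):
  R: 14 + 0.58×(255−14) = 14 + 139.78 = 153.78 → 154
  G: 1 + 147.32 = 148.32 → 148
  B: 4 + 0.58×(255−4) = 4 + 145.58 = 149.58 → 150
rgb(154, 148, 150) = #9A9496.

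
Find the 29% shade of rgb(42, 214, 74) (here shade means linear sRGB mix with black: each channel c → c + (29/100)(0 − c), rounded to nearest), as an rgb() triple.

Per channel, c → c + 0.29(0 − c):
  R: 42 + 0.29×(0−42) = 42 − 12.18 = 29.82 → 30
  G: 214 + 0.29×(0−214) = 214 − 62.06 = 151.94 → 152
  B: 74 + 0.29×(0−74) = 74 − 21.46 = 52.54 → 53

rgb(30, 152, 53)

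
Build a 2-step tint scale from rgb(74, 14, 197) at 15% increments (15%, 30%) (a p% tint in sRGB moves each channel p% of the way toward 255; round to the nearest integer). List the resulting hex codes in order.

15%: (74 + 27.15 = 101.15→101, 14 + 36.15 = 50.15→50, 197 + 8.7 = 205.7→206) → #6532CE
30%: (74 + 54.3 = 128.3→128, 14 + 72.3 = 86.3→86, 197 + 17.4 = 214.4→214) → #8056D6

#6532CE, #8056D6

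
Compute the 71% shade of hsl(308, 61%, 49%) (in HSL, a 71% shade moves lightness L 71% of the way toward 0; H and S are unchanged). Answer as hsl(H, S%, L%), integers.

hsl(308, 61%, 14%)

L moves 71% from 49 toward 0: 49 − 34.79 = 14.21 → 14.
H and S are unchanged.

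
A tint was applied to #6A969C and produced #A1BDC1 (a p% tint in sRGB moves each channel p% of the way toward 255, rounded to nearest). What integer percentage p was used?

37%

#6A969C is rgb(106, 150, 156); #A1BDC1 is rgb(161, 189, 193).
On the R channel (widest range): 161 ≈ 106 + (p/100)(255 − 106), so p ≈ 100×(161 − 106)/(255 − 106) = 5500/149 = 36.91.
p = 37 reproduces all three channels after rounding.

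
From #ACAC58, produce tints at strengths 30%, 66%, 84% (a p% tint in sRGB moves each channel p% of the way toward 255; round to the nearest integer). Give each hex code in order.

#ACAC58 is rgb(172, 172, 88).
30%: (172 + 24.9 = 196.9→197, 172 + 24.9 = 196.9→197, 88 + 50.1 = 138.1→138) → #C5C58A
66%: (172 + 54.78 = 226.78→227, 172 + 54.78 = 226.78→227, 88 + 110.22 = 198.22→198) → #E3E3C6
84%: (172 + 69.72 = 241.72→242, 172 + 69.72 = 241.72→242, 88 + 140.28 = 228.28→228) → #F2F2E4

#C5C58A, #E3E3C6, #F2F2E4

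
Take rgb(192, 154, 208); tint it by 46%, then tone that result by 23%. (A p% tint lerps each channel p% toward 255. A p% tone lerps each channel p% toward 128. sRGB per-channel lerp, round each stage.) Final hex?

#C8B7CF

Lerp each channel 46% toward 255:
  R: 192 + 28.98 = 220.98 → 221
  G: 154 + 0.46×(255−154) = 154 + 46.46 = 200.46 → 200
  B: 208 + 0.46×(255−208) = 208 + 21.62 = 229.62 → 230
After the tint: rgb(221, 200, 230) = #DDC8E6.
A 23% tone moves each channel 23% toward 128:
  R: 221 + 0.23×(128−221) = 221 − 21.39 = 199.61 → 200
  G: 200 + 0.23×(128−200) = 200 − 16.56 = 183.44 → 183
  B: 230 − 23.46 = 206.54 → 207
rgb(200, 183, 207) = #C8B7CF.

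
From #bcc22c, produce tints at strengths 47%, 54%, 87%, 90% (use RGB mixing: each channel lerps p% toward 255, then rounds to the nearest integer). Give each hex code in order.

#bcc22c is rgb(188, 194, 44).
47%: (188 + 31.49 = 219.49→219, 194 + 28.67 = 222.67→223, 44 + 99.17 = 143.17→143) → #dbdf8f
54%: (188 + 36.18 = 224.18→224, 194 + 32.94 = 226.94→227, 44 + 113.94 = 157.94→158) → #e0e39e
87%: (188 + 58.29 = 246.29→246, 194 + 53.07 = 247.07→247, 44 + 183.57 = 227.57→228) → #f6f7e4
90%: (188 + 60.3 = 248.3→248, 194 + 54.9 = 248.9→249, 44 + 189.9 = 233.9→234) → #f8f9ea

#dbdf8f, #e0e39e, #f6f7e4, #f8f9ea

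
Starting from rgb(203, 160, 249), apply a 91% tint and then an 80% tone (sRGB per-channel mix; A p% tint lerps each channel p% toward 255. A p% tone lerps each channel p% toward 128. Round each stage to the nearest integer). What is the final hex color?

#989899

A 91% tint moves each channel 91% toward 255:
  R: 203 + 0.91×(255−203) = 203 + 47.32 = 250.32 → 250
  G: 160 + 0.91×(255−160) = 160 + 86.45 = 246.45 → 246
  B: 249 + 0.91×(255−249) = 249 + 5.46 = 254.46 → 254
After the tint: rgb(250, 246, 254) = #faf6fe.
Per channel, c → c + 0.8(128 − c):
  R: 250 + 0.8×(128−250) = 250 − 97.6 = 152.4 → 152
  G: 246 − 94.4 = 151.6 → 152
  B: 254 − 100.8 = 153.2 → 153
rgb(152, 152, 153) = #989899.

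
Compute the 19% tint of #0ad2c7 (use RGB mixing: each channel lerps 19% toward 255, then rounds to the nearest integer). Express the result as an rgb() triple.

#0ad2c7 is rgb(10, 210, 199).
Per channel, c → c + 0.19(255 − c):
  R: 10 + 46.55 = 56.55 → 57
  G: 210 + 8.55 = 218.55 → 219
  B: 199 + 0.19×(255−199) = 199 + 10.64 = 209.64 → 210

rgb(57, 219, 210)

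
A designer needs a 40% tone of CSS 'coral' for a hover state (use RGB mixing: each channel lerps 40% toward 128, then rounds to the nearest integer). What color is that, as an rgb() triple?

CSS coral is rgb(255, 127, 80).
Per channel, c → c + 0.4(128 − c):
  R: 255 + 0.4×(128−255) = 255 − 50.8 = 204.2 → 204
  G: 127 + 0.4×(128−127) = 127 + 0.4 = 127.4 → 127
  B: 80 + 0.4×(128−80) = 80 + 19.2 = 99.2 → 99

rgb(204, 127, 99)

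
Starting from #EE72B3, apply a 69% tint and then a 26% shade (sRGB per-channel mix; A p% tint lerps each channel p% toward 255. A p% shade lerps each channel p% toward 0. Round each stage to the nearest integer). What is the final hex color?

#B99CAB

#EE72B3 is rgb(238, 114, 179).
Per channel, c → c + 0.69(255 − c):
  R: 238 + 11.73 = 249.73 → 250
  G: 114 + 97.29 = 211.29 → 211
  B: 179 + 0.69×(255−179) = 179 + 52.44 = 231.44 → 231
After the tint: rgb(250, 211, 231) = #FAD3E7.
Per channel, c → c + 0.26(0 − c):
  R: 250 − 65 = 185 → 185
  G: 211 + 0.26×(0−211) = 211 − 54.86 = 156.14 → 156
  B: 231 − 60.06 = 170.94 → 171
rgb(185, 156, 171) = #B99CAB.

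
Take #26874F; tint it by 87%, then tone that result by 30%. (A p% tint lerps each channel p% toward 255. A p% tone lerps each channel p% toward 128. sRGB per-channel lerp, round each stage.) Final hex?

#C5CEC9

#26874F is rgb(38, 135, 79).
An 87% tint moves each channel 87% toward 255:
  R: 38 + 188.79 = 226.79 → 227
  G: 135 + 0.87×(255−135) = 135 + 104.4 = 239.4 → 239
  B: 79 + 0.87×(255−79) = 79 + 153.12 = 232.12 → 232
After the tint: rgb(227, 239, 232) = #E3EFE8.
Lerp each channel 30% toward 128:
  R: 227 − 29.7 = 197.3 → 197
  G: 239 − 33.3 = 205.7 → 206
  B: 232 − 31.2 = 200.8 → 201
rgb(197, 206, 201) = #C5CEC9.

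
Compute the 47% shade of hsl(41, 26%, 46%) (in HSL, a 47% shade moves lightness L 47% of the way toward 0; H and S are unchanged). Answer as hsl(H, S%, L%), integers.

L moves 47% from 46 toward 0: 46 − 21.62 = 24.38 → 24.
H and S are unchanged.

hsl(41, 26%, 24%)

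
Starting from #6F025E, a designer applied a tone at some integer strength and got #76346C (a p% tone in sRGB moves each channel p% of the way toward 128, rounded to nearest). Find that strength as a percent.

#6F025E is rgb(111, 2, 94); #76346C is rgb(118, 52, 108).
On the G channel (widest range): 52 ≈ 2 + (p/100)(128 − 2), so p ≈ 100×(52 − 2)/(128 − 2) = 5000/126 = 39.68.
p = 40 reproduces all three channels after rounding.

40%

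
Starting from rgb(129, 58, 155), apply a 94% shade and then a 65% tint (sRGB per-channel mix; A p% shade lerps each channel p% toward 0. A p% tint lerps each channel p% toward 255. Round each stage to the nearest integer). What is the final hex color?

Per channel, c → c + 0.94(0 − c):
  R: 129 + 0.94×(0−129) = 129 − 121.26 = 7.74 → 8
  G: 58 − 54.52 = 3.48 → 3
  B: 155 + 0.94×(0−155) = 155 − 145.7 = 9.3 → 9
After the shade: rgb(8, 3, 9) = #080309.
Per channel, c → c + 0.65(255 − c):
  R: 8 + 160.55 = 168.55 → 169
  G: 3 + 0.65×(255−3) = 3 + 163.8 = 166.8 → 167
  B: 9 + 159.9 = 168.9 → 169
rgb(169, 167, 169) = #A9A7A9.

#A9A7A9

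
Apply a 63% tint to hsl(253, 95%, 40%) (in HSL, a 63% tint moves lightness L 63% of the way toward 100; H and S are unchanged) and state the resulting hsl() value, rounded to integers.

hsl(253, 95%, 78%)

L moves 63% from 40 toward 100: 40 + 37.8 = 77.8 → 78.
H and S are unchanged.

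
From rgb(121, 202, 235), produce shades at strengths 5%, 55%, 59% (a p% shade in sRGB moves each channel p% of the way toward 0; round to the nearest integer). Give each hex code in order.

#73C0DF, #365B6A, #325360

5%: (121 − 6.05 = 114.95→115, 202 − 10.1 = 191.9→192, 235 − 11.75 = 223.25→223) → #73C0DF
55%: (121 − 66.55 = 54.45→54, 202 − 111.1 = 90.9→91, 235 − 129.25 = 105.75→106) → #365B6A
59%: (121 − 71.39 = 49.61→50, 202 − 119.18 = 82.82→83, 235 − 138.65 = 96.35→96) → #325360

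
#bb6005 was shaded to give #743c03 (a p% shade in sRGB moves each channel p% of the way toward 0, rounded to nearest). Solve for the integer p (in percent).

38%

#bb6005 is rgb(187, 96, 5); #743c03 is rgb(116, 60, 3).
On the R channel (widest range): 116 ≈ 187 + (p/100)(0 − 187), so p ≈ 100×(116 − 187)/(0 − 187) = -7100/-187 = 37.97.
p = 38 reproduces all three channels after rounding.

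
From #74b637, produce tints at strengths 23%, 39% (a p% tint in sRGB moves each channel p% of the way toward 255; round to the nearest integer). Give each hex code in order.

#94c765, #aad285

#74b637 is rgb(116, 182, 55).
23%: (116 + 31.97 = 147.97→148, 182 + 16.79 = 198.79→199, 55 + 46 = 101→101) → #94c765
39%: (116 + 54.21 = 170.21→170, 182 + 28.47 = 210.47→210, 55 + 78 = 133→133) → #aad285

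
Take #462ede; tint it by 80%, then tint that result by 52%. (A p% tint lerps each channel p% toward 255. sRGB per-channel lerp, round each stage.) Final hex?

#edebfc

#462ede is rgb(70, 46, 222).
Lerp each channel 80% toward 255:
  R: 70 + 0.8×(255−70) = 70 + 148 = 218 → 218
  G: 46 + 167.2 = 213.2 → 213
  B: 222 + 0.8×(255−222) = 222 + 26.4 = 248.4 → 248
After the tint: rgb(218, 213, 248) = #dad5f8.
Per channel, c → c + 0.52(255 − c):
  R: 218 + 0.52×(255−218) = 218 + 19.24 = 237.24 → 237
  G: 213 + 21.84 = 234.84 → 235
  B: 248 + 3.64 = 251.64 → 252
rgb(237, 235, 252) = #edebfc.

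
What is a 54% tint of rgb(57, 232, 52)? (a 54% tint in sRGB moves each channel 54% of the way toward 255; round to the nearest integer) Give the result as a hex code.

A 54% tint moves each channel 54% toward 255:
  R: 57 + 0.54×(255−57) = 57 + 106.92 = 163.92 → 164
  G: 232 + 0.54×(255−232) = 232 + 12.42 = 244.42 → 244
  B: 52 + 109.62 = 161.62 → 162
rgb(164, 244, 162) = #A4F4A2.

#A4F4A2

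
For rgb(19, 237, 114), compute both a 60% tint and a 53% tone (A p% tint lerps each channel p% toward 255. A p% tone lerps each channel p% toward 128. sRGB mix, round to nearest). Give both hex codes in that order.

#a1f8c7, #4db379

60% tint:
  R: 19 + 0.6×(255−19) = 19 + 141.6 = 160.6 → 161
  G: 237 + 0.6×(255−237) = 237 + 10.8 = 247.8 → 248
  B: 114 + 0.6×(255−114) = 114 + 84.6 = 198.6 → 199
  → #a1f8c7
53% tone:
  R: 19 + 57.77 = 76.77 → 77
  G: 237 + 0.53×(128−237) = 237 − 57.77 = 179.23 → 179
  B: 114 + 7.42 = 121.42 → 121
  → #4db379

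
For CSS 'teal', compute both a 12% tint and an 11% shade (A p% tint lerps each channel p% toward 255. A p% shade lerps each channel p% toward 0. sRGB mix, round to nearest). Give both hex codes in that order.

#1f8f8f, #007272

CSS teal is rgb(0, 128, 128).
12% tint:
  R: 0 + 30.6 = 30.6 → 31
  G: 128 + 0.12×(255−128) = 128 + 15.24 = 143.24 → 143
  B: 128 + 0.12×(255−128) = 128 + 15.24 = 143.24 → 143
  → #1f8f8f
11% shade:
  R: 0 + 0.11×(0−0) = 0 + 0 = 0 → 0
  G: 128 + 0.11×(0−128) = 128 − 14.08 = 113.92 → 114
  B: 128 + 0.11×(0−128) = 128 − 14.08 = 113.92 → 114
  → #007272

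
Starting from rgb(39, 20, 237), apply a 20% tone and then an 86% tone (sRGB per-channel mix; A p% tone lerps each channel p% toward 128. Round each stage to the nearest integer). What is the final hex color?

A 20% tone moves each channel 20% toward 128:
  R: 39 + 17.8 = 56.8 → 57
  G: 20 + 0.2×(128−20) = 20 + 21.6 = 41.6 → 42
  B: 237 − 21.8 = 215.2 → 215
After the tone: rgb(57, 42, 215) = #392AD7.
An 86% tone moves each channel 86% toward 128:
  R: 57 + 0.86×(128−57) = 57 + 61.06 = 118.06 → 118
  G: 42 + 73.96 = 115.96 → 116
  B: 215 − 74.82 = 140.18 → 140
rgb(118, 116, 140) = #76748C.

#76748C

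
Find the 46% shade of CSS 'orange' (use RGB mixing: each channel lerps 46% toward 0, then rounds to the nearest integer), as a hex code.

#8A5900

CSS orange is rgb(255, 165, 0).
Lerp each channel 46% toward 0:
  R: 255 + 0.46×(0−255) = 255 − 117.3 = 137.7 → 138
  G: 165 − 75.9 = 89.1 → 89
  B: 0 + 0.46×(0−0) = 0 + 0 = 0 → 0
rgb(138, 89, 0) = #8A5900.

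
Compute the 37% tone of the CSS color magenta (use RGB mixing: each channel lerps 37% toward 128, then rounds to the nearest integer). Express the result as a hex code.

#D02FD0

CSS magenta is rgb(255, 0, 255).
A 37% tone moves each channel 37% toward 128:
  R: 255 − 46.99 = 208.01 → 208
  G: 0 + 0.37×(128−0) = 0 + 47.36 = 47.36 → 47
  B: 255 + 0.37×(128−255) = 255 − 46.99 = 208.01 → 208
rgb(208, 47, 208) = #D02FD0.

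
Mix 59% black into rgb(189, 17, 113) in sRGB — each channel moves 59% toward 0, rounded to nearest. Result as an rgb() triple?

Per channel, c → c + 0.59(0 − c):
  R: 189 − 111.51 = 77.49 → 77
  G: 17 + 0.59×(0−17) = 17 − 10.03 = 6.97 → 7
  B: 113 − 66.67 = 46.33 → 46

rgb(77, 7, 46)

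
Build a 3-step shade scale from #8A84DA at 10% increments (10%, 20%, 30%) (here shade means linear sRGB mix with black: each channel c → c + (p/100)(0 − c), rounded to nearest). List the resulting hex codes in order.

#7C77C4, #6E6AAE, #615C99

#8A84DA is rgb(138, 132, 218).
10%: (138 − 13.8 = 124.2→124, 132 − 13.2 = 118.8→119, 218 − 21.8 = 196.2→196) → #7C77C4
20%: (138 − 27.6 = 110.4→110, 132 − 26.4 = 105.6→106, 218 − 43.6 = 174.4→174) → #6E6AAE
30%: (138 − 41.4 = 96.6→97, 132 − 39.6 = 92.4→92, 218 − 65.4 = 152.6→153) → #615C99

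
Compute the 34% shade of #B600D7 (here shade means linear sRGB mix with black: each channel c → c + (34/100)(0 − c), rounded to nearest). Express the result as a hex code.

#78008E

#B600D7 is rgb(182, 0, 215).
A 34% shade moves each channel 34% toward 0:
  R: 182 − 61.88 = 120.12 → 120
  G: 0 + 0 = 0 → 0
  B: 215 − 73.1 = 141.9 → 142
rgb(120, 0, 142) = #78008E.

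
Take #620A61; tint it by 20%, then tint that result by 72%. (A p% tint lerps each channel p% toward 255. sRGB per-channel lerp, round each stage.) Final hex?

#620A61 is rgb(98, 10, 97).
Lerp each channel 20% toward 255:
  R: 98 + 0.2×(255−98) = 98 + 31.4 = 129.4 → 129
  G: 10 + 49 = 59 → 59
  B: 97 + 31.6 = 128.6 → 129
After the tint: rgb(129, 59, 129) = #813B81.
Per channel, c → c + 0.72(255 − c):
  R: 129 + 0.72×(255−129) = 129 + 90.72 = 219.72 → 220
  G: 59 + 0.72×(255−59) = 59 + 141.12 = 200.12 → 200
  B: 129 + 0.72×(255−129) = 129 + 90.72 = 219.72 → 220
rgb(220, 200, 220) = #DCC8DC.

#DCC8DC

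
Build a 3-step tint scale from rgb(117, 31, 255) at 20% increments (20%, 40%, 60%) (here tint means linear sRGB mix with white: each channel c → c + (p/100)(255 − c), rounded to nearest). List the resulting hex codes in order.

#914CFF, #AC79FF, #C8A5FF

20%: (117 + 27.6 = 144.6→145, 31 + 44.8 = 75.8→76, 255→255) → #914CFF
40%: (117 + 55.2 = 172.2→172, 31 + 89.6 = 120.6→121, 255→255) → #AC79FF
60%: (117 + 82.8 = 199.8→200, 31 + 134.4 = 165.4→165, 255→255) → #C8A5FF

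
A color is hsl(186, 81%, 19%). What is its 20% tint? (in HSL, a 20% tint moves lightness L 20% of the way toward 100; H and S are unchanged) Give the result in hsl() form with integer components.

hsl(186, 81%, 35%)

L moves 20% from 19 toward 100: 19 + 16.2 = 35.2 → 35.
H and S are unchanged.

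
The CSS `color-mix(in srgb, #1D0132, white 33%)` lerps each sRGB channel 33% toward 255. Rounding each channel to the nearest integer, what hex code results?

#685576

#1D0132 is rgb(29, 1, 50).
Lerp each channel 33% toward 255:
  R: 29 + 0.33×(255−29) = 29 + 74.58 = 103.58 → 104
  G: 1 + 83.82 = 84.82 → 85
  B: 50 + 0.33×(255−50) = 50 + 67.65 = 117.65 → 118
rgb(104, 85, 118) = #685576.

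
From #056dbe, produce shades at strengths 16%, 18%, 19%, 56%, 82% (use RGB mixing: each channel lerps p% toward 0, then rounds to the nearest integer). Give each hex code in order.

#056dbe is rgb(5, 109, 190).
16%: (5 − 0.8 = 4.2→4, 109 − 17.44 = 91.56→92, 190 − 30.4 = 159.6→160) → #045ca0
18%: (5 − 0.9 = 4.1→4, 109 − 19.62 = 89.38→89, 190 − 34.2 = 155.8→156) → #04599c
19%: (5 − 0.95 = 4.05→4, 109 − 20.71 = 88.29→88, 190 − 36.1 = 153.9→154) → #04589a
56%: (5 − 2.8 = 2.2→2, 109 − 61.04 = 47.96→48, 190 − 106.4 = 83.6→84) → #023054
82%: (5 − 4.1 = 0.9→1, 109 − 89.38 = 19.62→20, 190 − 155.8 = 34.2→34) → #011422

#045ca0, #04599c, #04589a, #023054, #011422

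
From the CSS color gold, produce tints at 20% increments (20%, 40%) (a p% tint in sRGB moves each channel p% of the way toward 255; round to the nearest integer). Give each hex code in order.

CSS gold is rgb(255, 215, 0).
20%: (255→255, 215 + 8 = 223→223, 0 + 51 = 51→51) → #ffdf33
40%: (255→255, 215 + 16 = 231→231, 0 + 102 = 102→102) → #ffe766

#ffdf33, #ffe766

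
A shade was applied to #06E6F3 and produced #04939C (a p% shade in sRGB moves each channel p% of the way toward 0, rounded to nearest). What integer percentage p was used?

#06E6F3 is rgb(6, 230, 243); #04939C is rgb(4, 147, 156).
On the B channel (widest range): 156 ≈ 243 + (p/100)(0 − 243), so p ≈ 100×(156 − 243)/(0 − 243) = -8700/-243 = 35.80.
p = 36 reproduces all three channels after rounding.

36%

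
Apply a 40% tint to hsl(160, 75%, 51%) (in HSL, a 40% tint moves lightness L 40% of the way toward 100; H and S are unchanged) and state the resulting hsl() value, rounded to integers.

L moves 40% from 51 toward 100: 51 + 19.6 = 70.6 → 71.
H and S are unchanged.

hsl(160, 75%, 71%)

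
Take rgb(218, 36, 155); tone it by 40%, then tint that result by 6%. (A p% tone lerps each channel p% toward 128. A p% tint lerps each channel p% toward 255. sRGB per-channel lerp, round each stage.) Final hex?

A 40% tone moves each channel 40% toward 128:
  R: 218 + 0.4×(128−218) = 218 − 36 = 182 → 182
  G: 36 + 0.4×(128−36) = 36 + 36.8 = 72.8 → 73
  B: 155 − 10.8 = 144.2 → 144
After the tone: rgb(182, 73, 144) = #b64990.
A 6% tint moves each channel 6% toward 255:
  R: 182 + 4.38 = 186.38 → 186
  G: 73 + 0.06×(255−73) = 73 + 10.92 = 83.92 → 84
  B: 144 + 6.66 = 150.66 → 151
rgb(186, 84, 151) = #ba5497.

#ba5497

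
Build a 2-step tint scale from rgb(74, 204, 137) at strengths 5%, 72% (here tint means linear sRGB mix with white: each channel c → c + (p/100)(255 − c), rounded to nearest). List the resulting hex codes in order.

#53CF8F, #CCF1DE

5%: (74 + 9.05 = 83.05→83, 204 + 2.55 = 206.55→207, 137 + 5.9 = 142.9→143) → #53CF8F
72%: (74 + 130.32 = 204.32→204, 204 + 36.72 = 240.72→241, 137 + 84.96 = 221.96→222) → #CCF1DE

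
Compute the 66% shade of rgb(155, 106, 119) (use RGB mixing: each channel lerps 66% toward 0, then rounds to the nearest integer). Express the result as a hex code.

#352428

A 66% shade moves each channel 66% toward 0:
  R: 155 − 102.3 = 52.7 → 53
  G: 106 − 69.96 = 36.04 → 36
  B: 119 + 0.66×(0−119) = 119 − 78.54 = 40.46 → 40
rgb(53, 36, 40) = #352428.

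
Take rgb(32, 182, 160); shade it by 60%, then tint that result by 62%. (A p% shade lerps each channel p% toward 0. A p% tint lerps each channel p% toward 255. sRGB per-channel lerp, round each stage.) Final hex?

#a3bab6

Per channel, c → c + 0.6(0 − c):
  R: 32 − 19.2 = 12.8 → 13
  G: 182 − 109.2 = 72.8 → 73
  B: 160 − 96 = 64 → 64
After the shade: rgb(13, 73, 64) = #0d4940.
Lerp each channel 62% toward 255:
  R: 13 + 150.04 = 163.04 → 163
  G: 73 + 0.62×(255−73) = 73 + 112.84 = 185.84 → 186
  B: 64 + 0.62×(255−64) = 64 + 118.42 = 182.42 → 182
rgb(163, 186, 182) = #a3bab6.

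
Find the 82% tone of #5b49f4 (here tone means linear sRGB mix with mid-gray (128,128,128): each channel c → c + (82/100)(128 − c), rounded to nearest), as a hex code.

#5b49f4 is rgb(91, 73, 244).
An 82% tone moves each channel 82% toward 128:
  R: 91 + 0.82×(128−91) = 91 + 30.34 = 121.34 → 121
  G: 73 + 0.82×(128−73) = 73 + 45.1 = 118.1 → 118
  B: 244 − 95.12 = 148.88 → 149
rgb(121, 118, 149) = #797695.

#797695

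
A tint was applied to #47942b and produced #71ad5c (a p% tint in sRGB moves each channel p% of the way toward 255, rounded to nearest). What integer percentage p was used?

#47942b is rgb(71, 148, 43); #71ad5c is rgb(113, 173, 92).
On the B channel (widest range): 92 ≈ 43 + (p/100)(255 − 43), so p ≈ 100×(92 − 43)/(255 − 43) = 4900/212 = 23.11.
p = 23 reproduces all three channels after rounding.

23%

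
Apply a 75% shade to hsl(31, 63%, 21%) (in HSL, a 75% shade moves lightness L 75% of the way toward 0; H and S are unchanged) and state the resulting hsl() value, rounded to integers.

L moves 75% from 21 toward 0: 21 − 15.75 = 5.25 → 5.
H and S are unchanged.

hsl(31, 63%, 5%)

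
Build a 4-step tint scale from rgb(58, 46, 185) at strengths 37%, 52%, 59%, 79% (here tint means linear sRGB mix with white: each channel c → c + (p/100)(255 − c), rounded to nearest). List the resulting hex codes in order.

#837bd3, #a09bdd, #aea9e2, #d6d3f0

37%: (58 + 72.89 = 130.89→131, 46 + 77.33 = 123.33→123, 185 + 25.9 = 210.9→211) → #837bd3
52%: (58 + 102.44 = 160.44→160, 46 + 108.68 = 154.68→155, 185 + 36.4 = 221.4→221) → #a09bdd
59%: (58 + 116.23 = 174.23→174, 46 + 123.31 = 169.31→169, 185 + 41.3 = 226.3→226) → #aea9e2
79%: (58 + 155.63 = 213.63→214, 46 + 165.11 = 211.11→211, 185 + 55.3 = 240.3→240) → #d6d3f0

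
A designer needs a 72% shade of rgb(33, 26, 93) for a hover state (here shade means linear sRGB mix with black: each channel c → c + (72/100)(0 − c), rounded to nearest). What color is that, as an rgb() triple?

Lerp each channel 72% toward 0:
  R: 33 + 0.72×(0−33) = 33 − 23.76 = 9.24 → 9
  G: 26 + 0.72×(0−26) = 26 − 18.72 = 7.28 → 7
  B: 93 − 66.96 = 26.04 → 26

rgb(9, 7, 26)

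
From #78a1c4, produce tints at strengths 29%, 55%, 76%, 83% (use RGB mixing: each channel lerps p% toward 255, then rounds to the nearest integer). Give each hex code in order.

#78a1c4 is rgb(120, 161, 196).
29%: (120 + 39.15 = 159.15→159, 161 + 27.26 = 188.26→188, 196 + 17.11 = 213.11→213) → #9fbcd5
55%: (120 + 74.25 = 194.25→194, 161 + 51.7 = 212.7→213, 196 + 32.45 = 228.45→228) → #c2d5e4
76%: (120 + 102.6 = 222.6→223, 161 + 71.44 = 232.44→232, 196 + 44.84 = 240.84→241) → #dfe8f1
83%: (120 + 112.05 = 232.05→232, 161 + 78.02 = 239.02→239, 196 + 48.97 = 244.97→245) → #e8eff5

#9fbcd5, #c2d5e4, #dfe8f1, #e8eff5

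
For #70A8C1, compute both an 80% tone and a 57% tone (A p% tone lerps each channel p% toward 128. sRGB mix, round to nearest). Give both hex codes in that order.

#7D888D, #79919C

#70A8C1 is rgb(112, 168, 193).
80% tone:
  R: 112 + 0.8×(128−112) = 112 + 12.8 = 124.8 → 125
  G: 168 − 32 = 136 → 136
  B: 193 + 0.8×(128−193) = 193 − 52 = 141 → 141
  → #7D888D
57% tone:
  R: 112 + 0.57×(128−112) = 112 + 9.12 = 121.12 → 121
  G: 168 − 22.8 = 145.2 → 145
  B: 193 + 0.57×(128−193) = 193 − 37.05 = 155.95 → 156
  → #79919C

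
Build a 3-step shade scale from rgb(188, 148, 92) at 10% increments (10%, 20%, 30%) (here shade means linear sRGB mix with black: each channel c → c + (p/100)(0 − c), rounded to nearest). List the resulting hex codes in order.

10%: (188 − 18.8 = 169.2→169, 148 − 14.8 = 133.2→133, 92 − 9.2 = 82.8→83) → #A98553
20%: (188 − 37.6 = 150.4→150, 148 − 29.6 = 118.4→118, 92 − 18.4 = 73.6→74) → #96764A
30%: (188 − 56.4 = 131.6→132, 148 − 44.4 = 103.6→104, 92 − 27.6 = 64.4→64) → #846840

#A98553, #96764A, #846840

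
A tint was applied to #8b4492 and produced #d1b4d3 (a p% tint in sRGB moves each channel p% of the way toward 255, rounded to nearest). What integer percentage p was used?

60%

#8b4492 is rgb(139, 68, 146); #d1b4d3 is rgb(209, 180, 211).
On the G channel (widest range): 180 ≈ 68 + (p/100)(255 − 68), so p ≈ 100×(180 − 68)/(255 − 68) = 11200/187 = 59.89.
p = 60 reproduces all three channels after rounding.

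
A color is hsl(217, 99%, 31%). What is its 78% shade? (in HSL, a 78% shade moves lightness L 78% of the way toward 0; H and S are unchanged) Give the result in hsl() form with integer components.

hsl(217, 99%, 7%)

L moves 78% from 31 toward 0: 31 − 24.18 = 6.82 → 7.
H and S are unchanged.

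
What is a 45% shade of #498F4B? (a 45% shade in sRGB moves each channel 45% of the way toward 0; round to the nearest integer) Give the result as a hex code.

#498F4B is rgb(73, 143, 75).
A 45% shade moves each channel 45% toward 0:
  R: 73 − 32.85 = 40.15 → 40
  G: 143 − 64.35 = 78.65 → 79
  B: 75 − 33.75 = 41.25 → 41
rgb(40, 79, 41) = #284F29.

#284F29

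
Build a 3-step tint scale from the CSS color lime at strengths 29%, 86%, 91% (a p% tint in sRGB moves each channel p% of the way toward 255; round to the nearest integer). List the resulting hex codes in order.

#4aff4a, #dbffdb, #e8ffe8

CSS lime is rgb(0, 255, 0).
29%: (0 + 73.95 = 73.95→74, 255→255, 0 + 73.95 = 73.95→74) → #4aff4a
86%: (0 + 219.3 = 219.3→219, 255→255, 0 + 219.3 = 219.3→219) → #dbffdb
91%: (0 + 232.05 = 232.05→232, 255→255, 0 + 232.05 = 232.05→232) → #e8ffe8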